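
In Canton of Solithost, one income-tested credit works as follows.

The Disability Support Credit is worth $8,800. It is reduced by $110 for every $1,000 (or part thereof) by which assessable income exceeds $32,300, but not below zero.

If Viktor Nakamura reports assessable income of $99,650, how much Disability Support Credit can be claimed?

Disability Support Credit: income exceeds $32,300 by $67,350, which is 68 full-or-partial $1,000 increments; reduction = 68 × $110 = $7,480, leaving $1,320.

$1,320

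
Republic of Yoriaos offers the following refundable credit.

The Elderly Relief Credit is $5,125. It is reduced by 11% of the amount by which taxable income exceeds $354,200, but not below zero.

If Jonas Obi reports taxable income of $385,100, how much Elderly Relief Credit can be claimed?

$1,726

Elderly Relief Credit: 11% of the $30,900 excess over $354,200 is $3,399; credit = $5,125 − $3,399 = $1,726.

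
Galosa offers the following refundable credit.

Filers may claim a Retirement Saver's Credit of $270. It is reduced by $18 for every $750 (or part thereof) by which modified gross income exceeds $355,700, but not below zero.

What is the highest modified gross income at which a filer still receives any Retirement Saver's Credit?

$366,200

After 14 increments the reduction is 14 × $18 = $252, leaving $18; one more increment wipes it out. Increment 14 ends at excess 14 × $750 = $10,500, so the highest qualifying income is $355,700 + $10,500 = $366,200.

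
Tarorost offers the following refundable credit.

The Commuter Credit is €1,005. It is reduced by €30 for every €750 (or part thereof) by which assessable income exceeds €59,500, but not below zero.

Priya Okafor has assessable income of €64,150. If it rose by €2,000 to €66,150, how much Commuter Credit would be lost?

At €64,150 — income exceeds €59,500 by €4,650, which is 7 full-or-partial €750 increments; reduction = 7 × €30 = €210, leaving €795.
At €66,150 — income exceeds €59,500 by €6,650, which is 9 full-or-partial €750 increments; reduction = 9 × €30 = €270, leaving €735.
Lost: €795 − €735 = €60.

€60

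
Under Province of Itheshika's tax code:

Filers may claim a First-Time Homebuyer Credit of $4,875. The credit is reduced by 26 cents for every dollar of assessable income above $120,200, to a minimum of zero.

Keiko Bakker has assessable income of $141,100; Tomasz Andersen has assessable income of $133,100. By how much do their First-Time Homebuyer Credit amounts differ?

Keiko ($141,100): First-Time Homebuyer Credit: 26% of the $20,900 excess over $120,200 is $5,434 ≥ base, so the credit is $0.
Tomasz ($133,100): First-Time Homebuyer Credit: 26% of the $12,900 excess over $120,200 is $3,354; credit = $4,875 − $3,354 = $1,521.
Difference: |$0 − $1,521| = $1,521.

$1,521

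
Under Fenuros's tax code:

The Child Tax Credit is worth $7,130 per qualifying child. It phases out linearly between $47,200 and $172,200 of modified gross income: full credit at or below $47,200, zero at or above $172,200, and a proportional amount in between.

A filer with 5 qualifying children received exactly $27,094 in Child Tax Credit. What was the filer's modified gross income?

Full credit = 5 × $7,130 = $35,650.
$27,094 is 27,094/35,650 of the full $35,650, so 8,556/35,650 of the $125,000 range has been used: income = $47,200 + $125,000 × 8,556/35,650 = $77,200.

$77,200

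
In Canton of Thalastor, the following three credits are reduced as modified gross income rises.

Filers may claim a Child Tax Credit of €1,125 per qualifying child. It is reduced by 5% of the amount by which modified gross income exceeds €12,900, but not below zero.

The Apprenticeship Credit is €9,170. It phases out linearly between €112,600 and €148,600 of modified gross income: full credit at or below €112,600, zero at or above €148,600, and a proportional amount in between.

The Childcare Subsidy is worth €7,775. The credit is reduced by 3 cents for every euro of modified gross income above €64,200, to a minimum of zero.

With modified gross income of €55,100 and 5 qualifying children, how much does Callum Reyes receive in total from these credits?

€20,460

Child Tax Credit: base = 5 × €1,125 = €5,625. 5% of the €42,200 excess over €12,900 is €2,110; credit = €5,625 − €2,110 = €3,515.
Apprenticeship Credit: €55,100 is at or below the €112,600 threshold, so the full €9,170 applies.
Childcare Subsidy: €55,100 is at or below the €64,200 threshold, so the full €7,775 applies.
Total: €3,515 + €9,170 + €7,775 = €20,460.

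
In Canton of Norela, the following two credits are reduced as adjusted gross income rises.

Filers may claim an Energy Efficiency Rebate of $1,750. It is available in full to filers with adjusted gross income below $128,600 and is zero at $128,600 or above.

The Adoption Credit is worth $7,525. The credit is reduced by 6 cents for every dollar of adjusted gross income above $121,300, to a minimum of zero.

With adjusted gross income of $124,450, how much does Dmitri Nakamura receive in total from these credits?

Energy Efficiency Rebate: $124,450 is below the $128,600 cutoff, so the full $1,750 applies.
Adoption Credit: 6% of the $3,150 excess over $121,300 is $189; credit = $7,525 − $189 = $7,336.
Total: $1,750 + $7,336 = $9,086.

$9,086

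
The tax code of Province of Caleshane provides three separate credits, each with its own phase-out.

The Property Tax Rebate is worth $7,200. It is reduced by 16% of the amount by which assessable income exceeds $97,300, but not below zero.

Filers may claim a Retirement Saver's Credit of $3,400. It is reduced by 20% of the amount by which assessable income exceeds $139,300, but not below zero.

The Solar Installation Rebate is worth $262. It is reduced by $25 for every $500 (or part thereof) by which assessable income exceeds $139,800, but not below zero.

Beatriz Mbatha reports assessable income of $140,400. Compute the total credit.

Property Tax Rebate: 16% of the $43,100 excess over $97,300 is $6,896; credit = $7,200 − $6,896 = $304.
Retirement Saver's Credit: 20% of the $1,100 excess over $139,300 is $220; credit = $3,400 − $220 = $3,180.
Solar Installation Rebate: income exceeds $139,800 by $600, which is 2 full-or-partial $500 increments; reduction = 2 × $25 = $50, leaving $212.
Total: $304 + $3,180 + $212 = $3,696.

$3,696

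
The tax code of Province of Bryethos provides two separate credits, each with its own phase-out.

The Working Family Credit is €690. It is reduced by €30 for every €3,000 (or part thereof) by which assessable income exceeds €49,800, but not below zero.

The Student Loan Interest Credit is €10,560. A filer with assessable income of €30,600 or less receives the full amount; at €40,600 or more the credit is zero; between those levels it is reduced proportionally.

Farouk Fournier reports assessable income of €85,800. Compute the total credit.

Working Family Credit: income exceeds €49,800 by €36,000, which is 12 full-or-partial €3,000 increments; reduction = 12 × €30 = €360, leaving €330.
Student Loan Interest Credit: €85,800 is at or above €40,600, so the credit is €0.
Total: €330 + €0 = €330.

€330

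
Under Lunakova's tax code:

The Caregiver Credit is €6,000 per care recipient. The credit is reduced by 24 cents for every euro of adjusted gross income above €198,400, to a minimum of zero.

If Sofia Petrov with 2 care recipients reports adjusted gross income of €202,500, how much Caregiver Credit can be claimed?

Caregiver Credit: base = 2 × €6,000 = €12,000. 24% of the €4,100 excess over €198,400 is €984; credit = €12,000 − €984 = €11,016.

€11,016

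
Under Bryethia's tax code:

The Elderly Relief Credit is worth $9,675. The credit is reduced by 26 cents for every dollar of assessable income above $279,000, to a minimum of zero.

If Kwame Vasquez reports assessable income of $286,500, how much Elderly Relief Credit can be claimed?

Elderly Relief Credit: 26% of the $7,500 excess over $279,000 is $1,950; credit = $9,675 − $1,950 = $7,725.

$7,725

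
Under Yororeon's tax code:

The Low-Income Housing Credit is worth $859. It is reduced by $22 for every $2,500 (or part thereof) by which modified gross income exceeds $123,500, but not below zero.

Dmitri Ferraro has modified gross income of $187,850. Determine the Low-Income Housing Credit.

Low-Income Housing Credit: income exceeds $123,500 by $64,350, which is 26 full-or-partial $2,500 increments; reduction = 26 × $22 = $572, leaving $287.

$287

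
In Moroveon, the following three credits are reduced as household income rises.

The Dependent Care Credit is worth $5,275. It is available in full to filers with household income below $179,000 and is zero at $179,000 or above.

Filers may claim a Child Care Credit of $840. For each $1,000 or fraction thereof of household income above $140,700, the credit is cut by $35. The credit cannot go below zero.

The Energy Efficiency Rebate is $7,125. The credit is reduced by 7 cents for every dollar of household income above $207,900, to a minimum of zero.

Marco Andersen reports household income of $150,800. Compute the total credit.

$12,855

Dependent Care Credit: $150,800 is below the $179,000 cutoff, so the full $5,275 applies.
Child Care Credit: income exceeds $140,700 by $10,100, which is 11 full-or-partial $1,000 increments; reduction = 11 × $35 = $385, leaving $455.
Energy Efficiency Rebate: $150,800 is at or below the $207,900 threshold, so the full $7,125 applies.
Total: $5,275 + $455 + $7,125 = $12,855.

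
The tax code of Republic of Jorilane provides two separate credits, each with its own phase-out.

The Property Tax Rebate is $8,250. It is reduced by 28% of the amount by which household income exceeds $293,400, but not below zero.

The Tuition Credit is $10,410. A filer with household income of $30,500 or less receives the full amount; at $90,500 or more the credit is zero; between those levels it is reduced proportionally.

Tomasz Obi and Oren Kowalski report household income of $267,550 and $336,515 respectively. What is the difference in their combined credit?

$8,250

Tomasz ($267,550): Property Tax Rebate: $267,550 is at or below the $293,400 threshold, so the full $8,250 applies. Tuition Credit: $267,550 is at or above $90,500, so the credit is $0. total $8,250 + $0 = $8,250
Oren ($336,515): Property Tax Rebate: 28% of the $43,115 excess over $293,400 is $12,072.20 ≥ base, so the credit is $0. Tuition Credit: $336,515 is at or above $90,500, so the credit is $0. total $0 + $0 = $0
Difference: |$8,250 − $0| = $8,250.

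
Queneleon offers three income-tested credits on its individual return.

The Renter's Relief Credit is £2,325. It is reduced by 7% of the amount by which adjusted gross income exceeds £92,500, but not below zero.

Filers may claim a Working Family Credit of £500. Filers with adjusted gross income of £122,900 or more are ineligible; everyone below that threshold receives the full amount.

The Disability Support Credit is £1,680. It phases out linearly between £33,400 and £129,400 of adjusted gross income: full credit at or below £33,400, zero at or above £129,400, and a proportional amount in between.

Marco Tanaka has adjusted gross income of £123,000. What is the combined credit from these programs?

Renter's Relief Credit: 7% of the £30,500 excess over £92,500 is £2,135; credit = £2,325 − £2,135 = £190.
Working Family Credit: £123,000 meets or exceeds the £122,900 cutoff, so the credit is £0.
Disability Support Credit: £123,000 is £89,600 into a £96,000 phase-out range, leaving 6,400/96,000 of the credit: £1,680 × 6,400/96,000 = £112.
Total: £190 + £0 + £112 = £302.

£302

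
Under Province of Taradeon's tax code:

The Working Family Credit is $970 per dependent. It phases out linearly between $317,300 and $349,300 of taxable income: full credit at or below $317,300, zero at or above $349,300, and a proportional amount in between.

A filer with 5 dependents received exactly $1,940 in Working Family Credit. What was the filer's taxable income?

$336,500

Full credit = 5 × $970 = $4,850.
$1,940 is 1,940/4,850 of the full $4,850, so 2,910/4,850 of the $32,000 range has been used: income = $317,300 + $32,000 × 2,910/4,850 = $336,500.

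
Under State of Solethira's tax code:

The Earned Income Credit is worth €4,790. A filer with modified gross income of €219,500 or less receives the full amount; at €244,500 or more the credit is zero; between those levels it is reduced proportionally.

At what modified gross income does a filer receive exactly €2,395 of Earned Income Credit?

€2,395 is 2,395/4,790 of the full €4,790, so 2,395/4,790 of the €25,000 range has been used: income = €219,500 + €25,000 × 2,395/4,790 = €232,000.

€232,000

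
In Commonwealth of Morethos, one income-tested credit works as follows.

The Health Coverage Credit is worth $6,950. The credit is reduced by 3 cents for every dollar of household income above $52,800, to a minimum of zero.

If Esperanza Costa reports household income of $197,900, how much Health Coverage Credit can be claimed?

Health Coverage Credit: 3% of the $145,100 excess over $52,800 is $4,353; credit = $6,950 − $4,353 = $2,597.

$2,597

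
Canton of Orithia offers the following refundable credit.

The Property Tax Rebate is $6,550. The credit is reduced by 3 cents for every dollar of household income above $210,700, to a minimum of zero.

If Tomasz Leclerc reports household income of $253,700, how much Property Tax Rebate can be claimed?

$5,260

Property Tax Rebate: 3% of the $43,000 excess over $210,700 is $1,290; credit = $6,550 − $1,290 = $5,260.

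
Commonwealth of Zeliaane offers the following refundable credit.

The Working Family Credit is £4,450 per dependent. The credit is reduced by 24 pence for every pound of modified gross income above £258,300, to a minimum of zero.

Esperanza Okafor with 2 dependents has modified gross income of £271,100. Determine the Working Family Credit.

Working Family Credit: base = 2 × £4,450 = £8,900. 24% of the £12,800 excess over £258,300 is £3,072; credit = £8,900 − £3,072 = £5,828.

£5,828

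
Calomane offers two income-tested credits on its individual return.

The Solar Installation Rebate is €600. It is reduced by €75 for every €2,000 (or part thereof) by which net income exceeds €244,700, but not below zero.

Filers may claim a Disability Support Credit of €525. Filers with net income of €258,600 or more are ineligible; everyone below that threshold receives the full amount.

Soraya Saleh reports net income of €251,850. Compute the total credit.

€825

Solar Installation Rebate: income exceeds €244,700 by €7,150, which is 4 full-or-partial €2,000 increments; reduction = 4 × €75 = €300, leaving €300.
Disability Support Credit: €251,850 is below the €258,600 cutoff, so the full €525 applies.
Total: €300 + €525 = €825.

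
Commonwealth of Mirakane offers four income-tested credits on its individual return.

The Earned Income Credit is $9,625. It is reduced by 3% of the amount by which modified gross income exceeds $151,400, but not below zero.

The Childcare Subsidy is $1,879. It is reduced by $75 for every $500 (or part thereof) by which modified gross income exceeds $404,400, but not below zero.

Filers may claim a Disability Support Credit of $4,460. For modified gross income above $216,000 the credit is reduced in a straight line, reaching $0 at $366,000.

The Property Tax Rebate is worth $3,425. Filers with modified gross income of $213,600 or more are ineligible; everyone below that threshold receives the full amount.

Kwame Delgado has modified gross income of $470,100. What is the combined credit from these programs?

Earned Income Credit: 3% of the $318,700 excess over $151,400 is $9,561; credit = $9,625 − $9,561 = $64.
Childcare Subsidy: income exceeds $404,400 by $65,700 → 132 increments × $75 = $9,900 ≥ base, so the credit is $0.
Disability Support Credit: $470,100 is at or above $366,000, so the credit is $0.
Property Tax Rebate: $470,100 meets or exceeds the $213,600 cutoff, so the credit is $0.
Total: $64 + $0 + $0 + $0 = $64.

$64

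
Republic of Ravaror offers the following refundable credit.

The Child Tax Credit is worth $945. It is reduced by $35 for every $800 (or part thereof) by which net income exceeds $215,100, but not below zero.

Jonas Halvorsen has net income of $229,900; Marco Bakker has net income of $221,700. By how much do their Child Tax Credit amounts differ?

$350

Jonas ($229,900): Child Tax Credit: income exceeds $215,100 by $14,800, which is 19 full-or-partial $800 increments; reduction = 19 × $35 = $665, leaving $280.
Marco ($221,700): Child Tax Credit: income exceeds $215,100 by $6,600, which is 9 full-or-partial $800 increments; reduction = 9 × $35 = $315, leaving $630.
Difference: |$280 − $630| = $350.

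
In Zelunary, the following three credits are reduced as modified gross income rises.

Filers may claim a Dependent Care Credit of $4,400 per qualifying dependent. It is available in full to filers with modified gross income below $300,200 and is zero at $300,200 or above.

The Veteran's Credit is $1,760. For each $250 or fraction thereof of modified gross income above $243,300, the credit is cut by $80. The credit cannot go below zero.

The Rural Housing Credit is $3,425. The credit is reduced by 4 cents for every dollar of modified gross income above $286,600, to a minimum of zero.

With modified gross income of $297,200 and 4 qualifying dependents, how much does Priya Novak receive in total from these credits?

Dependent Care Credit: base = 4 × $4,400 = $17,600. $297,200 is below the $300,200 cutoff, so the full $17,600 applies.
Veteran's Credit: income exceeds $243,300 by $53,900 → 216 increments × $80 = $17,280 ≥ base, so the credit is $0.
Rural Housing Credit: 4% of the $10,600 excess over $286,600 is $424; credit = $3,425 − $424 = $3,001.
Total: $17,600 + $0 + $3,001 = $20,601.

$20,601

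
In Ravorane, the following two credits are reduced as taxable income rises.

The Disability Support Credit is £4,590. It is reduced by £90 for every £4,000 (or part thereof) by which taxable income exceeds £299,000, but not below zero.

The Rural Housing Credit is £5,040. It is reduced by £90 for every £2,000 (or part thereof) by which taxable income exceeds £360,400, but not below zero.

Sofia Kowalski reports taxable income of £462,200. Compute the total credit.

£1,350

Disability Support Credit: income exceeds £299,000 by £163,200, which is 41 full-or-partial £4,000 increments; reduction = 41 × £90 = £3,690, leaving £900.
Rural Housing Credit: income exceeds £360,400 by £101,800, which is 51 full-or-partial £2,000 increments; reduction = 51 × £90 = £4,590, leaving £450.
Total: £900 + £450 = £1,350.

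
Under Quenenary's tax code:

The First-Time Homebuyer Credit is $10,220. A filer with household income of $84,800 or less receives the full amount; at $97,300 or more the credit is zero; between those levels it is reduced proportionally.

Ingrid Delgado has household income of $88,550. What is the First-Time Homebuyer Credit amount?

First-Time Homebuyer Credit: $88,550 is $3,750 into a $12,500 phase-out range, leaving 8,750/12,500 of the credit: $10,220 × 8,750/12,500 = $7,154.

$7,154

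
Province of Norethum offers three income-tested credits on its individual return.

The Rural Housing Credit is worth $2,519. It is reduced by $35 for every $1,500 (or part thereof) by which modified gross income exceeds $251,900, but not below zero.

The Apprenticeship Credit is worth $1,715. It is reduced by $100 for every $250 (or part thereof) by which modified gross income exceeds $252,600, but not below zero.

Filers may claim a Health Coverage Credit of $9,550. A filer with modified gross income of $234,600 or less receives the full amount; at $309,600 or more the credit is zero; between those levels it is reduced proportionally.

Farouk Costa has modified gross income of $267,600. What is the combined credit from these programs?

Rural Housing Credit: income exceeds $251,900 by $15,700, which is 11 full-or-partial $1,500 increments; reduction = 11 × $35 = $385, leaving $2,134.
Apprenticeship Credit: income exceeds $252,600 by $15,000 → 60 increments × $100 = $6,000 ≥ base, so the credit is $0.
Health Coverage Credit: $267,600 is $33,000 into a $75,000 phase-out range, leaving 42,000/75,000 of the credit: $9,550 × 42,000/75,000 = $5,348.
Total: $2,134 + $0 + $5,348 = $7,482.

$7,482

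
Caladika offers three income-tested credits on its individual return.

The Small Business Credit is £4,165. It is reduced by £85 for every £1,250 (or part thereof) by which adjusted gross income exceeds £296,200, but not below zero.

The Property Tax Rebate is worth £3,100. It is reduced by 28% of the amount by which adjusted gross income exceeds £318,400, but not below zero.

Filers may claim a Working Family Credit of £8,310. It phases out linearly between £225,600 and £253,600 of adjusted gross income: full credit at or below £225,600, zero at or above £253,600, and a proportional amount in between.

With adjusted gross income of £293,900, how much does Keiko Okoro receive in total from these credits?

£7,265

Small Business Credit: £293,900 is at or below the £296,200 threshold, so the full £4,165 applies.
Property Tax Rebate: £293,900 is at or below the £318,400 threshold, so the full £3,100 applies.
Working Family Credit: £293,900 is at or above £253,600, so the credit is £0.
Total: £4,165 + £3,100 + £0 = £7,265.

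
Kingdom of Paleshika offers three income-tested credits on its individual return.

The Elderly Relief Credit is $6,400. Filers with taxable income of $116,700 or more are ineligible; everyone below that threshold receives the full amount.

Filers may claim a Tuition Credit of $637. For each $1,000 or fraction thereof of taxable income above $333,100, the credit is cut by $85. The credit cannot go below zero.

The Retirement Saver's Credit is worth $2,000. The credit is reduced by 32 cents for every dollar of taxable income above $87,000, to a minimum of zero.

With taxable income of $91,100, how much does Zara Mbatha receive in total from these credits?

$7,725

Elderly Relief Credit: $91,100 is below the $116,700 cutoff, so the full $6,400 applies.
Tuition Credit: $91,100 is at or below the $333,100 threshold, so the full $637 applies.
Retirement Saver's Credit: 32% of the $4,100 excess over $87,000 is $1,312; credit = $2,000 − $1,312 = $688.
Total: $6,400 + $637 + $688 = $7,725.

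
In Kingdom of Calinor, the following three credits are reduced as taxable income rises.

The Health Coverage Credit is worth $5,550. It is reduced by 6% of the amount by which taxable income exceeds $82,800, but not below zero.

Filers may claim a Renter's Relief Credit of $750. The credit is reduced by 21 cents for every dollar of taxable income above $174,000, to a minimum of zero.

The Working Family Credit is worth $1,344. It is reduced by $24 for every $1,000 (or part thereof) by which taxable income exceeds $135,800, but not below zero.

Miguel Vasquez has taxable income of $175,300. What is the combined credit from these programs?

$861

Health Coverage Credit: 6% of the $92,500 excess over $82,800 is $5,550 ≥ base, so the credit is $0.
Renter's Relief Credit: 21% of the $1,300 excess over $174,000 is $273; credit = $750 − $273 = $477.
Working Family Credit: income exceeds $135,800 by $39,500, which is 40 full-or-partial $1,000 increments; reduction = 40 × $24 = $960, leaving $384.
Total: $0 + $477 + $384 = $861.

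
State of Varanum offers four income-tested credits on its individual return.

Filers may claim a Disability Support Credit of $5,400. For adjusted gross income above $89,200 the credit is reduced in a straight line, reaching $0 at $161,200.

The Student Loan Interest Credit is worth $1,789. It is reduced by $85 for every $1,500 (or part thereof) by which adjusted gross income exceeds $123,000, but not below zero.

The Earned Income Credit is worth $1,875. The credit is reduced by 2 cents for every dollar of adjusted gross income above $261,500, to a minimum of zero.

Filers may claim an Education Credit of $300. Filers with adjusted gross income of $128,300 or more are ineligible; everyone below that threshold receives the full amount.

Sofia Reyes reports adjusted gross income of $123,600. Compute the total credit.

$6,699

Disability Support Credit: $123,600 is $34,400 into a $72,000 phase-out range, leaving 37,600/72,000 of the credit: $5,400 × 37,600/72,000 = $2,820.
Student Loan Interest Credit: income exceeds $123,000 by $600, which is 1 full-or-partial $1,500 increment; reduction = 1 × $85 = $85, leaving $1,704.
Earned Income Credit: $123,600 is at or below the $261,500 threshold, so the full $1,875 applies.
Education Credit: $123,600 is below the $128,300 cutoff, so the full $300 applies.
Total: $2,820 + $1,704 + $1,875 + $300 = $6,699.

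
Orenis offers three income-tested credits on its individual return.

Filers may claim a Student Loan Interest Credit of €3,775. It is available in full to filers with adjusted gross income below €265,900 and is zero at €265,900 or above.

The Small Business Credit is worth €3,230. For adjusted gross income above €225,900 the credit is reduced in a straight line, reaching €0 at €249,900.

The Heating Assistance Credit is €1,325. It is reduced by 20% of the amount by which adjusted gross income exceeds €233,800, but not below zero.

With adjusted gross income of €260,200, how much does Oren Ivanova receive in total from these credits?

Student Loan Interest Credit: €260,200 is below the €265,900 cutoff, so the full €3,775 applies.
Small Business Credit: €260,200 is at or above €249,900, so the credit is €0.
Heating Assistance Credit: 20% of the €26,400 excess over €233,800 is €5,280 ≥ base, so the credit is €0.
Total: €3,775 + €0 + €0 = €3,775.

€3,775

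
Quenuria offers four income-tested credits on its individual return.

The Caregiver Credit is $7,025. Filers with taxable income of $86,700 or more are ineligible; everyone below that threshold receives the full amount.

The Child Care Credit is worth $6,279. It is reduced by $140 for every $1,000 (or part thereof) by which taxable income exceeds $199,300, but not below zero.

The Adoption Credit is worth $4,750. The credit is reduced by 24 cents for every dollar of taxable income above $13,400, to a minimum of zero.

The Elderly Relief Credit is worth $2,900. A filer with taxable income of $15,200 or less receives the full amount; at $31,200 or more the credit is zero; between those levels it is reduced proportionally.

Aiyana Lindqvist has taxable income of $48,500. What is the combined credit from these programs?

$13,304

Caregiver Credit: $48,500 is below the $86,700 cutoff, so the full $7,025 applies.
Child Care Credit: $48,500 is at or below the $199,300 threshold, so the full $6,279 applies.
Adoption Credit: 24% of the $35,100 excess over $13,400 is $8,424 ≥ base, so the credit is $0.
Elderly Relief Credit: $48,500 is at or above $31,200, so the credit is $0.
Total: $7,025 + $6,279 + $0 + $0 = $13,304.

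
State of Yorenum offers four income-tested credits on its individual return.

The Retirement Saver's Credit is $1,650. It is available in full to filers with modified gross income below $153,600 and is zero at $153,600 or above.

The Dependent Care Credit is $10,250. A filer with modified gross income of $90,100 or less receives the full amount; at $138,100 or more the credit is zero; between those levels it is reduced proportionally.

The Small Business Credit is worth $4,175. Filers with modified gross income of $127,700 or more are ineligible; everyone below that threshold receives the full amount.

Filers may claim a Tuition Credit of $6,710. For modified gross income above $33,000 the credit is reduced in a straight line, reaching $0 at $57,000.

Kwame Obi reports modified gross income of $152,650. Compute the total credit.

Retirement Saver's Credit: $152,650 is below the $153,600 cutoff, so the full $1,650 applies.
Dependent Care Credit: $152,650 is at or above $138,100, so the credit is $0.
Small Business Credit: $152,650 meets or exceeds the $127,700 cutoff, so the credit is $0.
Tuition Credit: $152,650 is at or above $57,000, so the credit is $0.
Total: $1,650 + $0 + $0 + $0 = $1,650.

$1,650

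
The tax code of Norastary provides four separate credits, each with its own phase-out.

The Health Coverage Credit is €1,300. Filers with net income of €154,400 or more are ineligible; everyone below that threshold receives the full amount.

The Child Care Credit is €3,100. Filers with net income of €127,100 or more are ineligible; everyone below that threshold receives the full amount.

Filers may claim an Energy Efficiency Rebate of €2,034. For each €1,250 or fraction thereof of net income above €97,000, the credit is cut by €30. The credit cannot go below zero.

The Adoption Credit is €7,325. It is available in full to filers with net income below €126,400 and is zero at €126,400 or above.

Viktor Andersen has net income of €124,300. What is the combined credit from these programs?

€13,099

Health Coverage Credit: €124,300 is below the €154,400 cutoff, so the full €1,300 applies.
Child Care Credit: €124,300 is below the €127,100 cutoff, so the full €3,100 applies.
Energy Efficiency Rebate: income exceeds €97,000 by €27,300, which is 22 full-or-partial €1,250 increments; reduction = 22 × €30 = €660, leaving €1,374.
Adoption Credit: €124,300 is below the €126,400 cutoff, so the full €7,325 applies.
Total: €1,300 + €3,100 + €1,374 + €7,325 = €13,099.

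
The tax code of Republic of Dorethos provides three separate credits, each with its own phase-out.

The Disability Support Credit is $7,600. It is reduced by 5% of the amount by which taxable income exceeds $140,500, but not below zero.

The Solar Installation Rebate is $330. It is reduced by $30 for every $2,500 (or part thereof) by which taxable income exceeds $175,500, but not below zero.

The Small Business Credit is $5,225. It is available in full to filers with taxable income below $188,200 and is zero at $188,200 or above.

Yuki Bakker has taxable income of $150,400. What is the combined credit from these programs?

$12,660

Disability Support Credit: 5% of the $9,900 excess over $140,500 is $495; credit = $7,600 − $495 = $7,105.
Solar Installation Rebate: $150,400 is at or below the $175,500 threshold, so the full $330 applies.
Small Business Credit: $150,400 is below the $188,200 cutoff, so the full $5,225 applies.
Total: $7,105 + $330 + $5,225 = $12,660.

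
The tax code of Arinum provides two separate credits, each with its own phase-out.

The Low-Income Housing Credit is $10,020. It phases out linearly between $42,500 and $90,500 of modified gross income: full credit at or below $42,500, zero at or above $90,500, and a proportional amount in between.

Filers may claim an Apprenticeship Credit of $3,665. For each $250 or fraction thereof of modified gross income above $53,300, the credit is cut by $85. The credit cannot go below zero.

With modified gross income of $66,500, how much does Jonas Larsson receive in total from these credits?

Low-Income Housing Credit: $66,500 is $24,000 into a $48,000 phase-out range, leaving 24,000/48,000 of the credit: $10,020 × 24,000/48,000 = $5,010.
Apprenticeship Credit: income exceeds $53,300 by $13,200 → 53 increments × $85 = $4,505 ≥ base, so the credit is $0.
Total: $5,010 + $0 = $5,010.

$5,010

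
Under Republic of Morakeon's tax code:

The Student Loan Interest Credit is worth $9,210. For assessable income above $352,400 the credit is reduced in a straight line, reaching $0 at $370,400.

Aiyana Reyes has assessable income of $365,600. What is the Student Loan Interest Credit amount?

$2,456

Student Loan Interest Credit: $365,600 is $13,200 into a $18,000 phase-out range, leaving 4,800/18,000 of the credit: $9,210 × 4,800/18,000 = $2,456.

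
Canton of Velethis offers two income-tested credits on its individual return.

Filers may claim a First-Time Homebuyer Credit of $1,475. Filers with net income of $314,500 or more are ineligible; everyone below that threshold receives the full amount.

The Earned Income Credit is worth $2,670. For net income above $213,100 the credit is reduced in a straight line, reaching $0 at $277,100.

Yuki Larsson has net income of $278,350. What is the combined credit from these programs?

$1,475

First-Time Homebuyer Credit: $278,350 is below the $314,500 cutoff, so the full $1,475 applies.
Earned Income Credit: $278,350 is at or above $277,100, so the credit is $0.
Total: $1,475 + $0 = $1,475.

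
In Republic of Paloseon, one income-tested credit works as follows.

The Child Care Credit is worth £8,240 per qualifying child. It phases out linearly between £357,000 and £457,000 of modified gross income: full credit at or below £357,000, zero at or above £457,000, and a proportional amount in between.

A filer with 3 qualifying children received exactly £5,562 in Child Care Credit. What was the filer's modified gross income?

£434,500

Full credit = 3 × £8,240 = £24,720.
£5,562 is 5,562/24,720 of the full £24,720, so 19,158/24,720 of the £100,000 range has been used: income = £357,000 + £100,000 × 19,158/24,720 = £434,500.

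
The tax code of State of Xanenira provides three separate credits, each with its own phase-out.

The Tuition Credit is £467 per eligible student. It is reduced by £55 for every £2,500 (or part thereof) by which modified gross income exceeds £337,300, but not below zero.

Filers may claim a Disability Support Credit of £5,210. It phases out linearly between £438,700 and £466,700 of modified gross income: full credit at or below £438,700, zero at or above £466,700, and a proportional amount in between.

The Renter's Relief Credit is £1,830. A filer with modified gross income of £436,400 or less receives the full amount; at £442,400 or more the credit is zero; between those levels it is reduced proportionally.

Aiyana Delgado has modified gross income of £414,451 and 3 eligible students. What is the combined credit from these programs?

Tuition Credit: base = 3 × £467 = £1,401. income exceeds £337,300 by £77,151 → 31 increments × £55 = £1,705 ≥ base, so the credit is £0.
Disability Support Credit: £414,451 is at or below the £438,700 threshold, so the full £5,210 applies.
Renter's Relief Credit: £414,451 is at or below the £436,400 threshold, so the full £1,830 applies.
Total: £0 + £5,210 + £1,830 = £7,040.

£7,040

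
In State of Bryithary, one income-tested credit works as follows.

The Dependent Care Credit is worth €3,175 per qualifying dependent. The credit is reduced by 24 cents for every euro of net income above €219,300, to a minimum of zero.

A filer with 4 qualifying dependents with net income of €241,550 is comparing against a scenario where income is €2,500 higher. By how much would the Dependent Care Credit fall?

At €241,550 — base = 4 × €3,175 = €12,700. 24% of the €22,250 excess over €219,300 is €5,340; credit = €12,700 − €5,340 = €7,360.
At €244,050 — base = 4 × €3,175 = €12,700. 24% of the €24,750 excess over €219,300 is €5,940; credit = €12,700 − €5,940 = €6,760.
Lost: €7,360 − €6,760 = €600.

€600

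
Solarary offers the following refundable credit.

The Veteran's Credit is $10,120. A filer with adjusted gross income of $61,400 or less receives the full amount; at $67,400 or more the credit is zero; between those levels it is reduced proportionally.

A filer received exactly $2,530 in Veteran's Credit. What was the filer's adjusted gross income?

$65,900

$2,530 is 2,530/10,120 of the full $10,120, so 7,590/10,120 of the $6,000 range has been used: income = $61,400 + $6,000 × 7,590/10,120 = $65,900.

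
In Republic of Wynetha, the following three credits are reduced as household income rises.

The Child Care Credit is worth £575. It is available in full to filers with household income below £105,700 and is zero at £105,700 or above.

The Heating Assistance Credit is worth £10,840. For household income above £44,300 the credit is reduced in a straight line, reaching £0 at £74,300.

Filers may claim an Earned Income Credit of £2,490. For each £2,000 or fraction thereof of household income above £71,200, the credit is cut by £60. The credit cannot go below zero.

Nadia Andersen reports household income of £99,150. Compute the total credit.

Child Care Credit: £99,150 is below the £105,700 cutoff, so the full £575 applies.
Heating Assistance Credit: £99,150 is at or above £74,300, so the credit is £0.
Earned Income Credit: income exceeds £71,200 by £27,950, which is 14 full-or-partial £2,000 increments; reduction = 14 × £60 = £840, leaving £1,650.
Total: £575 + £0 + £1,650 = £2,225.

£2,225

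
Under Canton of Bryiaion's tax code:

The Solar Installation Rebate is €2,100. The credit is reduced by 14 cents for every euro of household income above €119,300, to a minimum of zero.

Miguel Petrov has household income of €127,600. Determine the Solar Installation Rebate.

€938

Solar Installation Rebate: 14% of the €8,300 excess over €119,300 is €1,162; credit = €2,100 − €1,162 = €938.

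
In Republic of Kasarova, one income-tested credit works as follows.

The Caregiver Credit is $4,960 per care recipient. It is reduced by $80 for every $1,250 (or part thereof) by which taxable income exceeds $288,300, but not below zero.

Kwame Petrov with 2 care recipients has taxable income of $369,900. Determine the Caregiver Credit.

Caregiver Credit: base = 2 × $4,960 = $9,920. income exceeds $288,300 by $81,600, which is 66 full-or-partial $1,250 increments; reduction = 66 × $80 = $5,280, leaving $4,640.

$4,640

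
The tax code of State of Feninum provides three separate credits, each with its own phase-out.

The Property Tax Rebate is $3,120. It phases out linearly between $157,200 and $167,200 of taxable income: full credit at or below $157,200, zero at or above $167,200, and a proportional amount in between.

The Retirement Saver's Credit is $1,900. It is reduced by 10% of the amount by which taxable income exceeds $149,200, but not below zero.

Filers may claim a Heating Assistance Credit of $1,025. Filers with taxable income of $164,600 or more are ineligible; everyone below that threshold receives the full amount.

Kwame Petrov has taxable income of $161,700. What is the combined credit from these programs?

Property Tax Rebate: $161,700 is $4,500 into a $10,000 phase-out range, leaving 5,500/10,000 of the credit: $3,120 × 5,500/10,000 = $1,716.
Retirement Saver's Credit: 10% of the $12,500 excess over $149,200 is $1,250; credit = $1,900 − $1,250 = $650.
Heating Assistance Credit: $161,700 is below the $164,600 cutoff, so the full $1,025 applies.
Total: $1,716 + $650 + $1,025 = $3,391.

$3,391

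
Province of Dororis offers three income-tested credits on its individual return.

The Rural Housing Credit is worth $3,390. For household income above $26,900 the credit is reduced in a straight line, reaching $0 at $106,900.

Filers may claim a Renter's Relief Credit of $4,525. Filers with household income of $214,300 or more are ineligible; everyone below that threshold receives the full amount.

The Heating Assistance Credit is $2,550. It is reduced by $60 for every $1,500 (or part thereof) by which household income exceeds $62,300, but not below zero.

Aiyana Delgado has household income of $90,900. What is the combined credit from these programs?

Rural Housing Credit: $90,900 is $64,000 into a $80,000 phase-out range, leaving 16,000/80,000 of the credit: $3,390 × 16,000/80,000 = $678.
Renter's Relief Credit: $90,900 is below the $214,300 cutoff, so the full $4,525 applies.
Heating Assistance Credit: income exceeds $62,300 by $28,600, which is 20 full-or-partial $1,500 increments; reduction = 20 × $60 = $1,200, leaving $1,350.
Total: $678 + $4,525 + $1,350 = $6,553.

$6,553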